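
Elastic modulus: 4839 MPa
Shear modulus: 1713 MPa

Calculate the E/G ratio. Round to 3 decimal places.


E / G = 4839 / 1713 = 2.825

2.825


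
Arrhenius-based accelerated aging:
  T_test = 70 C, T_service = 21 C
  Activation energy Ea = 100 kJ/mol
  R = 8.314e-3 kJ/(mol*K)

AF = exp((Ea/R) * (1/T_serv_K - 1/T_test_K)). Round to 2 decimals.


T_test_K = 343.15, T_serv_K = 294.15
AF = exp((100/8.314e-3) * (1/294.15 - 1/343.15))
= 343.41

343.41


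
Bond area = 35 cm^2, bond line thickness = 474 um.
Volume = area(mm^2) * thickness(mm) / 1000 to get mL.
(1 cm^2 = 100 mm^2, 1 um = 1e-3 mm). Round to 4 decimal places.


area_mm2 = 35 * 100 = 3500
blt_mm = 474 * 1e-3 = 0.474
vol_mm3 = 3500 * 0.474 = 1659.0
vol_mL = 1659.0 / 1000 = 1.6590 mL

1.6590


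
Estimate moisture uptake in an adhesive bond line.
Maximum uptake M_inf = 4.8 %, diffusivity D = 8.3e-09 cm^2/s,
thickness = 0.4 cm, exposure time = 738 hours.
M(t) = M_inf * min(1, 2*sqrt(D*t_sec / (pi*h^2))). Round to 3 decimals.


Convert time: 738 h = 2656800 s
ratio = min(1, 2*sqrt(8.3e-09*2656800/(pi*0.4^2)))
= 0.418903
M(t) = 4.8 * 0.418903 = 2.011%

2.011


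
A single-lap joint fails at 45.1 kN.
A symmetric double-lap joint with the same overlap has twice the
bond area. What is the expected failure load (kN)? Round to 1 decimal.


Double-lap load = 2 * 45.1 = 90.2 kN

90.2


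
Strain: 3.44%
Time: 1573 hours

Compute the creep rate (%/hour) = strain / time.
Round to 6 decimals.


Creep rate = 3.44 / 1573
= 0.002187 %/h

0.002187


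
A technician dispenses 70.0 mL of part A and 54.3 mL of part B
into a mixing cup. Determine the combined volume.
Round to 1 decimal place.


Combined volume = 70.0 + 54.3
= 124.3 mL

124.3


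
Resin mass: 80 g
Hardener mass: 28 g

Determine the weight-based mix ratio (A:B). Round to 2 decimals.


Ratio = 80 / 28 = 2.86

2.86


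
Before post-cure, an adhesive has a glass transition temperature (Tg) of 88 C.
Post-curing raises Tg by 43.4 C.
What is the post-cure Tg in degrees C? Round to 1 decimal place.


Tg_post = Tg_base + delta_Tg
= 88 + 43.4
= 131.4 C

131.4


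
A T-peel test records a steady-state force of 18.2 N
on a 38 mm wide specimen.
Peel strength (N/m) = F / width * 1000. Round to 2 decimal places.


Peel strength = 18.2 / 38 * 1000
= 478.95 N/m

478.95


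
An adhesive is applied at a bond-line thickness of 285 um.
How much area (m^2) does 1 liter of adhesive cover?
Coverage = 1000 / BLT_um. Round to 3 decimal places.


Coverage = 1000 / 285 = 3.509 m^2

3.509


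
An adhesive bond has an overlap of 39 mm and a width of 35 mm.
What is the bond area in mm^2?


Bond area = overlap * width
= 39 * 35
= 1365 mm^2

1365


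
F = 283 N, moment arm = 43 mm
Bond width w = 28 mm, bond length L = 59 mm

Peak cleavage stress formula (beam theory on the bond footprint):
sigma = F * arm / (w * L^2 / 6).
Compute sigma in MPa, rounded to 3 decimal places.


sigma = (283 * 43) / (28 * 3481 / 6)
= 12169 * 6 / 97468
= 73014 / 97468
= 0.749 MPa

0.749


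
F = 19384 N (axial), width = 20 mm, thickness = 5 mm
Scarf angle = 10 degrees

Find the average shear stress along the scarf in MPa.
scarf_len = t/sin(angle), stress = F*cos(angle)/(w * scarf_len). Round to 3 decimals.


scarf_len = 5/sin(10 deg) = 28.7939
cos(10 deg) = 0.984808
stress = 19384*0.984808/(20*28.7939) = 33.149 MPa

33.149


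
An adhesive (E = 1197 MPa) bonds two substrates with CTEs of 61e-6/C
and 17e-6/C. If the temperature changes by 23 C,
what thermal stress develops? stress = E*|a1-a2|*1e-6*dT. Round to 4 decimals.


Stress = 1197 * |61 - 17| * 1e-6 * 23
= 1.2114 MPa

1.2114


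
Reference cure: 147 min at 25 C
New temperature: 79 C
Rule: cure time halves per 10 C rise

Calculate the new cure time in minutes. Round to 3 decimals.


factor = 2^((79-25)/10) = 42.2243
t_new = 147 / 42.2243 = 3.481 min

3.481


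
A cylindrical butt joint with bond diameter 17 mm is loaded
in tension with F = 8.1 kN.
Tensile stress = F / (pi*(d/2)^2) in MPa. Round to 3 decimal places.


Area = pi * (17/2)^2 = 226.9801 mm^2
Stress = 8.1*1000 / 226.9801
= 35.686 MPa

35.686


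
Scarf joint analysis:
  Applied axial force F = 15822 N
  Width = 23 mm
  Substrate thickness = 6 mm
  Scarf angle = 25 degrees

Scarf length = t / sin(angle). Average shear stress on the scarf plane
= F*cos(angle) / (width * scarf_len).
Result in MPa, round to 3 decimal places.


Scarf length = 6 / sin(25 deg) = 14.1972 mm
cos(25 deg) = 0.906308
Shear = 15822 * 0.906308 / (23 * 14.1972)
= 43.914 MPa

43.914


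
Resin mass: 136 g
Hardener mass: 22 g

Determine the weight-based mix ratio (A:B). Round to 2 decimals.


Ratio = 136 / 22 = 6.18

6.18


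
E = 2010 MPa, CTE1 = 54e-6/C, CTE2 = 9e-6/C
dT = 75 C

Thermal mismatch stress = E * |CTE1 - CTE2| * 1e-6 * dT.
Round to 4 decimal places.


= 2010 * 45e-6 * 75
= 6.7838 MPa

6.7838


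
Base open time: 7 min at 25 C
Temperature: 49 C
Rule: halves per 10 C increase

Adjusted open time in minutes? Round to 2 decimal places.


Acceleration = 2^((49-25)/10) = 5.2780
Open time = 7 / 5.2780 = 1.33 min

1.33


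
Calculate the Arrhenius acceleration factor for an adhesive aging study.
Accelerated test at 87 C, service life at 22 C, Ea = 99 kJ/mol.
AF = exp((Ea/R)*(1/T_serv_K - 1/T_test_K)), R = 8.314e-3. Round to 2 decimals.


T_test = 360.15 K, T_serv = 295.15 K
Ea/R = 99 / 0.008314 = 11907.63
AF = exp(11907.63 * (1/295.15 - 1/360.15))
= 1452.96

1452.96


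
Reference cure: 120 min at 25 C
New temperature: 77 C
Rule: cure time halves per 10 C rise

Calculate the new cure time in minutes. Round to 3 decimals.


factor = 2^((77-25)/10) = 36.7583
t_new = 120 / 36.7583 = 3.265 min

3.265


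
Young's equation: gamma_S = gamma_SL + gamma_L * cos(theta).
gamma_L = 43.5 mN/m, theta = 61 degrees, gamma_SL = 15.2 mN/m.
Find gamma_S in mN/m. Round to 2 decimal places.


cos(61 deg) = 0.484810
gamma_S = 15.2 + 43.5 * 0.484810
= 36.29 mN/m

36.29


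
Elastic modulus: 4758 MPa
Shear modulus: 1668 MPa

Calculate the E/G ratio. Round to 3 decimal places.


E / G = 4758 / 1668 = 2.853

2.853


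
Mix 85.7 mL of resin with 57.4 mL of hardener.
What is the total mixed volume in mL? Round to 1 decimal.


Total = 85.7 + 57.4 = 143.1 mL

143.1


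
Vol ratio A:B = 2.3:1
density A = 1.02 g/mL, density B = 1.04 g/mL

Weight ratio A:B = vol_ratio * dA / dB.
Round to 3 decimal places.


Weight ratio = 2.3 * 1.02 / 1.04
= 2.256

2.256


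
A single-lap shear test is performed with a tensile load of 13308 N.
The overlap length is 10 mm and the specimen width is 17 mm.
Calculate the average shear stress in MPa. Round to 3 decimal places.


Shear stress = F / (overlap * width)
= 13308 / (10 * 17)
= 13308 / 170
= 78.282 MPa

78.282


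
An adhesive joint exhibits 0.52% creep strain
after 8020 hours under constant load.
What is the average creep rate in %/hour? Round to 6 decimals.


Creep rate = strain / time
= 0.52 / 8020
= 0.000065 %/h

0.000065


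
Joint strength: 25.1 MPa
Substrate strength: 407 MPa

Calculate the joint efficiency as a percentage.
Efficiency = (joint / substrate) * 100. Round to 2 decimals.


Efficiency = (25.1 / 407) * 100 = 6.17%

6.17


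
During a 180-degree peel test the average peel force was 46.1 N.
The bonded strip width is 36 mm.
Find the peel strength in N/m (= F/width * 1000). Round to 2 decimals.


Peel strength = F/width * 1000
= 46.1 / 36 * 1000
= 1280.56 N/m

1280.56


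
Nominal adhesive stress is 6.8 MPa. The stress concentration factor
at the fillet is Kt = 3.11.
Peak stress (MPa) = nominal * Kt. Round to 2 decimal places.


Peak = 6.8 * 3.11 = 21.15 MPa

21.15


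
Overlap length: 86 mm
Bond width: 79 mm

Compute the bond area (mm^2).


Bond area = 86 * 79 = 6794 mm^2

6794


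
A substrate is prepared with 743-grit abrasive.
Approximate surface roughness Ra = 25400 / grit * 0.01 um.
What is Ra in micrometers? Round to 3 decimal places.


Ra = 25400 / 743 * 0.01 = 0.342 um

0.342


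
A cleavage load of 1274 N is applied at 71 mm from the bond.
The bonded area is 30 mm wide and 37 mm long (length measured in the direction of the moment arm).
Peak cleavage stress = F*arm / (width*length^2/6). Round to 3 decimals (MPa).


Moment = 1274 * 71 = 90454 N*mm
Section modulus = 30 * 1369 / 6 = 41070 / 6 mm^3
Stress = 90454 / (41070 / 6) = 542724 / 41070
= 13.215 MPa

13.215


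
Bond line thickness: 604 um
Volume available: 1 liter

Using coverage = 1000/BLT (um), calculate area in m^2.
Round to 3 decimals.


1 L = 1e6 mm^3, thickness = 604 um = 0.604 mm
Area = 1e6 / 0.604 mm^2 = (1e6 / 0.604) / 1e6 m^2 = 1000 / 604 m^2
= 1.656 m^2

1.656


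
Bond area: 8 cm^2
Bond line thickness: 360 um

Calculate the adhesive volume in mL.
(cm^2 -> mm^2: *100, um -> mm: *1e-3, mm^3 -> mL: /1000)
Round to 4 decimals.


V = 8*100 * 360*1e-3 / 1000
= 0.2880 mL

0.2880


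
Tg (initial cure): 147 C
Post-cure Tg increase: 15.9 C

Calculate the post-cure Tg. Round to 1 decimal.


Post-cure Tg = 147 + 15.9 = 162.9 C

162.9


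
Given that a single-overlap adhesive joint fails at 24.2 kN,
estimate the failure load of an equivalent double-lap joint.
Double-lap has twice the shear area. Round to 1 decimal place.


Double-lap factor = 2
Expected load = 24.2 * 2 = 48.4 kN

48.4


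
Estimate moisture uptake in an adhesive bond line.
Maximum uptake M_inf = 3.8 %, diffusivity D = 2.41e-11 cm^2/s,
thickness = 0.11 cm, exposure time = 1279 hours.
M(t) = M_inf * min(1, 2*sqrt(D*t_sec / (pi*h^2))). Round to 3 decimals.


Convert time: 1279 h = 4604400 s
ratio = min(1, 2*sqrt(2.41e-11*4604400/(pi*0.11^2)))
= 0.108058
M(t) = 3.8 * 0.108058 = 0.411%

0.411


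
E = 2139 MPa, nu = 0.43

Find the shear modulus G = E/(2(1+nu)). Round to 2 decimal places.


G = 2139 / (2 * 1.43)
= 747.90 MPa

747.90


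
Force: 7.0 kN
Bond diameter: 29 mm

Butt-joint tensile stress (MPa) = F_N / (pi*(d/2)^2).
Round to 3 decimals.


F_N = 7.0 * 1000 = 7000.0 N
A = pi*(14.5)^2 = 660.5199 mm^2
stress = 7000.0 / 660.5199 = 10.598 MPa

10.598


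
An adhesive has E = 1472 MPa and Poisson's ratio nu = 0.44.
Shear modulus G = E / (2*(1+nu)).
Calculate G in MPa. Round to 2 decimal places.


G = 1472 / (2*(1+0.44))
= 1472 / 2.88
= 511.11 MPa

511.11


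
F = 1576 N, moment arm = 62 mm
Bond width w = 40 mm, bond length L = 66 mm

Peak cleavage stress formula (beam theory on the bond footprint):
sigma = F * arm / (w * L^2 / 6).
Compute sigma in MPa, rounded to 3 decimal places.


sigma = (1576 * 62) / (40 * 4356 / 6)
= 97712 * 6 / 174240
= 586272 / 174240
= 3.365 MPa

3.365


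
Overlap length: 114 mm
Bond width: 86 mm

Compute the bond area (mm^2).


Bond area = 114 * 86 = 9804 mm^2

9804


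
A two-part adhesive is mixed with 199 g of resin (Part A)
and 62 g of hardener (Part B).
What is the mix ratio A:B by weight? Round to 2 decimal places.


Mix ratio = mass_A / mass_B
= 199 / 62
= 3.21

3.21


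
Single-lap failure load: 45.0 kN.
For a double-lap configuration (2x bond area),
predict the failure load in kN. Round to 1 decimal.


Failure load = 45.0 * 2 = 90.0 kN

90.0


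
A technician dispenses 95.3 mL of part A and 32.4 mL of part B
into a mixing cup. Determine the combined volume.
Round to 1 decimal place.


Combined volume = 95.3 + 32.4
= 127.7 mL

127.7


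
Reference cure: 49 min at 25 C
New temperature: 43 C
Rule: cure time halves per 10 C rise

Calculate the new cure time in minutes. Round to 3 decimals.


factor = 2^((43-25)/10) = 3.4822
t_new = 49 / 3.4822 = 14.072 min

14.072


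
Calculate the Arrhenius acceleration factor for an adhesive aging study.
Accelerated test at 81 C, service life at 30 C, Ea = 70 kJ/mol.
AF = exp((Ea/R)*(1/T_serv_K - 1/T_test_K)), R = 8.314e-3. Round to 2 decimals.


T_test = 354.15 K, T_serv = 303.15 K
Ea/R = 70 / 0.008314 = 8419.53
AF = exp(8419.53 * (1/303.15 - 1/354.15))
= 54.57

54.57


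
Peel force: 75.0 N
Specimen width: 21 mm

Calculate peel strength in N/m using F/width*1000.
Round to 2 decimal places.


Peel strength = 75.0 / 21 * 1000 = 3571.43 N/m

3571.43


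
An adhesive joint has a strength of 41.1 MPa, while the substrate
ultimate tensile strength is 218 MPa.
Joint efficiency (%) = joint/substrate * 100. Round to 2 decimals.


Efficiency = 41.1 / 218 * 100
= 18.85%

18.85


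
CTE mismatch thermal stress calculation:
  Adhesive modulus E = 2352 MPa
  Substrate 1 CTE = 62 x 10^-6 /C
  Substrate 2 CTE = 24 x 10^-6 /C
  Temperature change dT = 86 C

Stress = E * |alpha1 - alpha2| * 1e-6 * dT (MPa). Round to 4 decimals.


delta_alpha = |62 - 24| = 38 x 10^-6/C
Stress = 2352 * 38e-6 * 86
= 7.6863 MPa

7.6863


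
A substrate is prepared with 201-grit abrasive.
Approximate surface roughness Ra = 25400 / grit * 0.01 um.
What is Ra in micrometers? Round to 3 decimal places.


Ra = 25400 / 201 * 0.01 = 1.264 um

1.264


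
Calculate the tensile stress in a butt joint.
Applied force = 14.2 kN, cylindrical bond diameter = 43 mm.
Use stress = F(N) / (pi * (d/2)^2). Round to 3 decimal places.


A = pi * 21.5^2 = 1452.2012 mm^2
sigma = 14200.0 / 1452.2012 = 9.778 MPa

9.778


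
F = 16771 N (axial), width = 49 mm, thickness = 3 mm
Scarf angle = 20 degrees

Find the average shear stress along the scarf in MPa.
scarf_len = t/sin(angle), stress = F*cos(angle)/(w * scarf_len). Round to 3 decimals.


scarf_len = 3/sin(20 deg) = 8.7714
cos(20 deg) = 0.939693
stress = 16771*0.939693/(49*8.7714) = 36.667 MPa

36.667


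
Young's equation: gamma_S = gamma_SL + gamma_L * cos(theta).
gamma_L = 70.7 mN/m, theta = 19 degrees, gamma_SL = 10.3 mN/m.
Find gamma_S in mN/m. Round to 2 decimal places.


cos(19 deg) = 0.945519
gamma_S = 10.3 + 70.7 * 0.945519
= 77.15 mN/m

77.15


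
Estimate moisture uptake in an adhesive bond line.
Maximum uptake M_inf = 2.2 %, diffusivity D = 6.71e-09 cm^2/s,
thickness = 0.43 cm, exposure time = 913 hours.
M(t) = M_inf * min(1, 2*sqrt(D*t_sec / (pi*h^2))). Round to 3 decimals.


Convert time: 913 h = 3286800 s
ratio = min(1, 2*sqrt(6.71e-09*3286800/(pi*0.43^2)))
= 0.389704
M(t) = 2.2 * 0.389704 = 0.857%

0.857


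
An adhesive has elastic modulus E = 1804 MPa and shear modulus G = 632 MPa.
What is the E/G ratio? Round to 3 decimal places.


E/G = 1804 / 632 = 2.854

2.854


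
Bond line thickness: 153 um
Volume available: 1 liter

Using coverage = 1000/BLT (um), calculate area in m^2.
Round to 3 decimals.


1 L = 1e6 mm^3, thickness = 153 um = 0.153 mm
Area = 1e6 / 0.153 mm^2 = (1e6 / 0.153) / 1e6 m^2 = 1000 / 153 m^2
= 6.536 m^2

6.536


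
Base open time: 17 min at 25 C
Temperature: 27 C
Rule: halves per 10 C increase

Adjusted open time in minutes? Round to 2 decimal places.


Acceleration = 2^((27-25)/10) = 1.1487
Open time = 17 / 1.1487 = 14.80 min

14.80


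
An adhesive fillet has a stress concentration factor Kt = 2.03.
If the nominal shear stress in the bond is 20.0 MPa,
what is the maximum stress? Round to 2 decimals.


Max stress = 20.0 * 2.03 = 40.60 MPa

40.60


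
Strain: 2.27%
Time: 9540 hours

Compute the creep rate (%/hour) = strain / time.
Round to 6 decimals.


Creep rate = 2.27 / 9540
= 0.000238 %/h

0.000238


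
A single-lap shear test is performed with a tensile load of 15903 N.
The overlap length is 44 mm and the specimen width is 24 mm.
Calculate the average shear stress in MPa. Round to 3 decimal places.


Shear stress = F / (overlap * width)
= 15903 / (44 * 24)
= 15903 / 1056
= 15.060 MPa

15.060


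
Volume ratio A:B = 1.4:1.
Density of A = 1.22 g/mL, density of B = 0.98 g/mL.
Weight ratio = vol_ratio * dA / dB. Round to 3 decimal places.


Wt ratio = 1.4 * 1.22 / 0.98
= 1.743

1.743


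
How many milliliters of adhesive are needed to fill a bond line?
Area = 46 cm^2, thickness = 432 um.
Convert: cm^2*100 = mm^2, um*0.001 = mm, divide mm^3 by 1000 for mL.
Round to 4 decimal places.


= (46 * 100) * (432 * 0.001) / 1000
= 1.9872 mL

1.9872


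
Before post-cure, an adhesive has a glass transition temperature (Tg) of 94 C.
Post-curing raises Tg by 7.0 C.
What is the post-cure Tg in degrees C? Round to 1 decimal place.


Tg_post = Tg_base + delta_Tg
= 94 + 7.0
= 101.0 C

101.0


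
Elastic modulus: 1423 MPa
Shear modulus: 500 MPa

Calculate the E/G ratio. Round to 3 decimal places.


E / G = 1423 / 500 = 2.846

2.846


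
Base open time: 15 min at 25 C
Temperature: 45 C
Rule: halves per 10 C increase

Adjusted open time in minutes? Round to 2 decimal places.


Acceleration = 2^((45-25)/10) = 4.0000
Open time = 15 / 4.0000 = 3.75 min

3.75


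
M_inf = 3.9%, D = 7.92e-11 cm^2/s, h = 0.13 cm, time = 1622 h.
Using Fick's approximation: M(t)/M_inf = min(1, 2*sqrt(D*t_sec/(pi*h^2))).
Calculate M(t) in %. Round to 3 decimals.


t = 5839200 s
ratio = min(1, 2*sqrt(7.92e-11*5839200/(pi*0.0169)))
= 0.186660
M(t) = 3.9 * 0.186660 = 0.728%

0.728


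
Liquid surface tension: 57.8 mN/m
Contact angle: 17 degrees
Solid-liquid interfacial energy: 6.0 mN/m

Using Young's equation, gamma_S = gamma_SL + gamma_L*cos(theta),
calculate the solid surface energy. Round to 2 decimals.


gamma_S = 6.0 + 57.8 * cos(17)
= 61.27 mN/m

61.27


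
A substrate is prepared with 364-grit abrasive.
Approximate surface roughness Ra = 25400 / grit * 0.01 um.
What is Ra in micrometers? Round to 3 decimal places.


Ra = 25400 / 364 * 0.01 = 0.698 um

0.698


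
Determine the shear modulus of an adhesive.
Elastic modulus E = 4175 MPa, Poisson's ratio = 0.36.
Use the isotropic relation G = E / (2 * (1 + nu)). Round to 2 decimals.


G = 4175 / (2*(1+0.36)) = 4175 / 2.72
= 1534.93 MPa

1534.93


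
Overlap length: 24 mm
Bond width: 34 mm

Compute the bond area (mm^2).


Bond area = 24 * 34 = 816 mm^2

816


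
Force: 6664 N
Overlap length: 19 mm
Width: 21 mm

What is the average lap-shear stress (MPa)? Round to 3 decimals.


Average shear stress = F / (overlap * width)
= 6664 / (19 * 21)
= 16.702 MPa

16.702


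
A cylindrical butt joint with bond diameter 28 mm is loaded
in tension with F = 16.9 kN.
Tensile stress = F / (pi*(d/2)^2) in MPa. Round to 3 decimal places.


Area = pi * (28/2)^2 = 615.7522 mm^2
Stress = 16.9*1000 / 615.7522
= 27.446 MPa

27.446


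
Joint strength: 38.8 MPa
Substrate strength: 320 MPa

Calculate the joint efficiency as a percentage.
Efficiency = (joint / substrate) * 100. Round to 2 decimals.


Efficiency = (38.8 / 320) * 100 = 12.13%

12.13


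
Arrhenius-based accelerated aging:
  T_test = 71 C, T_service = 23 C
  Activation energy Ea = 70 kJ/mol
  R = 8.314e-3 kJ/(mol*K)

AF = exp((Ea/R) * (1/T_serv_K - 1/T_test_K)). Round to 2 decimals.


T_test_K = 344.15, T_serv_K = 296.15
AF = exp((70/8.314e-3) * (1/296.15 - 1/344.15))
= 52.73

52.73


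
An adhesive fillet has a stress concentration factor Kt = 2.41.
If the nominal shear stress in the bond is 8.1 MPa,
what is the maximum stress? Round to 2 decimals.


Max stress = 8.1 * 2.41 = 19.52 MPa

19.52


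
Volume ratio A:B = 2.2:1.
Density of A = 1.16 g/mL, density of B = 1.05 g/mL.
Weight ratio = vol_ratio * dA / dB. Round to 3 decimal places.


Wt ratio = 2.2 * 1.16 / 1.05
= 2.430

2.430


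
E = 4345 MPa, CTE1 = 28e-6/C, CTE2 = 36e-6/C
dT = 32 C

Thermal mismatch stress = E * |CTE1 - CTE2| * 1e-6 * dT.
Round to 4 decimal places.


= 4345 * 8e-6 * 32
= 1.1123 MPa

1.1123


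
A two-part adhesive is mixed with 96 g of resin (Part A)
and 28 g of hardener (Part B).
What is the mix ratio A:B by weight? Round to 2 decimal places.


Mix ratio = mass_A / mass_B
= 96 / 28
= 3.43

3.43


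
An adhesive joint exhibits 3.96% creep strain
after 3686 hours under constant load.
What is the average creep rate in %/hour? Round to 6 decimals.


Creep rate = strain / time
= 3.96 / 3686
= 0.001074 %/h

0.001074


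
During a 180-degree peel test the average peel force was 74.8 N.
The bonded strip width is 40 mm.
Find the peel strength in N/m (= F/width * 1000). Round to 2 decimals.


Peel strength = F/width * 1000
= 74.8 / 40 * 1000
= 1870.00 N/m

1870.00


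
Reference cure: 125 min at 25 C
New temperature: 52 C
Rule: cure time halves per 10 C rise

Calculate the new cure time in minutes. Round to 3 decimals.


factor = 2^((52-25)/10) = 6.4980
t_new = 125 / 6.4980 = 19.237 min

19.237


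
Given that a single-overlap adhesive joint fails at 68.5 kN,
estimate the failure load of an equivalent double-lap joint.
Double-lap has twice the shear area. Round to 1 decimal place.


Double-lap factor = 2
Expected load = 68.5 * 2 = 137.0 kN

137.0


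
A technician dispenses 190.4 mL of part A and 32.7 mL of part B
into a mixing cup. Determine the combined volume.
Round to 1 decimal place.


Combined volume = 190.4 + 32.7
= 223.1 mL

223.1


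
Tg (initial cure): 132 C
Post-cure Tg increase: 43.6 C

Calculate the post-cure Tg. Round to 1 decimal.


Post-cure Tg = 132 + 43.6 = 175.6 C

175.6


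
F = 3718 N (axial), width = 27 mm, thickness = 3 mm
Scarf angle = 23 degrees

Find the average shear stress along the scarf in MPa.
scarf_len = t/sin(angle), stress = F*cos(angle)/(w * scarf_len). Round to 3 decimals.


scarf_len = 3/sin(23 deg) = 7.6779
cos(23 deg) = 0.920505
stress = 3718*0.920505/(27*7.6779) = 16.509 MPa

16.509


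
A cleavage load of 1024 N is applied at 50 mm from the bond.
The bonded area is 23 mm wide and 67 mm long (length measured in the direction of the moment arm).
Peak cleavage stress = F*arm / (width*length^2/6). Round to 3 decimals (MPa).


Moment = 1024 * 50 = 51200 N*mm
Section modulus = 23 * 4489 / 6 = 103247 / 6 mm^3
Stress = 51200 / (103247 / 6) = 307200 / 103247
= 2.975 MPa

2.975


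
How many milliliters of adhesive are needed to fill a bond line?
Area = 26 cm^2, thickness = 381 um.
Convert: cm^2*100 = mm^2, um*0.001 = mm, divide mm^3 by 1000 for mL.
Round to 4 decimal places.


= (26 * 100) * (381 * 0.001) / 1000
= 0.9906 mL

0.9906


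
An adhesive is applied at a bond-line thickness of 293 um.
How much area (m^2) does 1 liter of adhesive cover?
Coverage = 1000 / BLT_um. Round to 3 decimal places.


Coverage = 1000 / 293 = 3.413 m^2

3.413


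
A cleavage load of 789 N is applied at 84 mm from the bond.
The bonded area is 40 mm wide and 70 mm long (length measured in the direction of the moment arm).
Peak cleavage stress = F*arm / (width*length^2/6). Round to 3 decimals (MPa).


Moment = 789 * 84 = 66276 N*mm
Section modulus = 40 * 4900 / 6 = 196000 / 6 mm^3
Stress = 66276 / (196000 / 6) = 397656 / 196000
= 2.029 MPa

2.029


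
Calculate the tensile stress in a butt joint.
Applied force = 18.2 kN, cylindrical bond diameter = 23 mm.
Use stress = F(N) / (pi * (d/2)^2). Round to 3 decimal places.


A = pi * 11.5^2 = 415.4756 mm^2
sigma = 18200.0 / 415.4756 = 43.805 MPa

43.805


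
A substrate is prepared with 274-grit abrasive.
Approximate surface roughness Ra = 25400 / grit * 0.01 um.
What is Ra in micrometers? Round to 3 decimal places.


Ra = 25400 / 274 * 0.01 = 0.927 um

0.927


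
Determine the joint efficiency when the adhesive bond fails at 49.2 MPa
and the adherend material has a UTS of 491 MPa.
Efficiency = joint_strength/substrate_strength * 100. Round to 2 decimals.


Joint efficiency = 49.2 / 491 * 100
= 10.02%

10.02


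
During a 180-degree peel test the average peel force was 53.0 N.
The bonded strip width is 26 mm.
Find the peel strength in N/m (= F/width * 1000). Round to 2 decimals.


Peel strength = F/width * 1000
= 53.0 / 26 * 1000
= 2038.46 N/m

2038.46


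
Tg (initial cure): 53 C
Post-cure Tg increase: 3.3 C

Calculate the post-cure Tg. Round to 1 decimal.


Post-cure Tg = 53 + 3.3 = 56.3 C

56.3


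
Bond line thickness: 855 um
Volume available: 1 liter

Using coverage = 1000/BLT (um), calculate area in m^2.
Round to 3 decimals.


1 L = 1e6 mm^3, thickness = 855 um = 0.855 mm
Area = 1e6 / 0.855 mm^2 = (1e6 / 0.855) / 1e6 m^2 = 1000 / 855 m^2
= 1.170 m^2

1.170


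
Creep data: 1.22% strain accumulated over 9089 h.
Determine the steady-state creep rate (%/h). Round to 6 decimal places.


Rate = 1.22 / 9089 = 0.000134 %/h

0.000134


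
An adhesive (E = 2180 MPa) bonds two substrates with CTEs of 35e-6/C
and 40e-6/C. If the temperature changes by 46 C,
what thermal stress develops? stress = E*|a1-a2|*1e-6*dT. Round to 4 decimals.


Stress = 2180 * |35 - 40| * 1e-6 * 46
= 0.5014 MPa

0.5014


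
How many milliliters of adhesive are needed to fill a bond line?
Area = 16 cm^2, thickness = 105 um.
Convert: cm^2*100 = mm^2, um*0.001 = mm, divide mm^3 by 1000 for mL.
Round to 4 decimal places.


= (16 * 100) * (105 * 0.001) / 1000
= 0.1680 mL

0.1680


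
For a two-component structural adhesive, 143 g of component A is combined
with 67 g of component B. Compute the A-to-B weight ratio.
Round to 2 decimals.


Weight ratio A:B = 143 / 67
= 2.13

2.13


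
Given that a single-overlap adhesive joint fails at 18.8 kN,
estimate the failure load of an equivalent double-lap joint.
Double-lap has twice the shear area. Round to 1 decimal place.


Double-lap factor = 2
Expected load = 18.8 * 2 = 37.6 kN

37.6


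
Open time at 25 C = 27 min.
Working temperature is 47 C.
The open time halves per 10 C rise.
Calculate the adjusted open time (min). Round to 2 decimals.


factor = 2^((47 - 25) / 10) = 4.5948
ot = 27 / 4.5948 = 5.88 min

5.88


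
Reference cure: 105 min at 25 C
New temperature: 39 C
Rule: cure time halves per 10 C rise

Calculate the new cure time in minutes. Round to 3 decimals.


factor = 2^((39-25)/10) = 2.6390
t_new = 105 / 2.6390 = 39.788 min

39.788


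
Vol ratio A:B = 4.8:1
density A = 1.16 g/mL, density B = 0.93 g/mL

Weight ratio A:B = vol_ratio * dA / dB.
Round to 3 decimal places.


Weight ratio = 4.8 * 1.16 / 0.93
= 5.987

5.987


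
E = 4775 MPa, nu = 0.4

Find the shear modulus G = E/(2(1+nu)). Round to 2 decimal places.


G = 4775 / (2 * 1.40)
= 1705.36 MPa

1705.36


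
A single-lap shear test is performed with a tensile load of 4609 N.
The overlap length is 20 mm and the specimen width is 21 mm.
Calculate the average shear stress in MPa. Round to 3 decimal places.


Shear stress = F / (overlap * width)
= 4609 / (20 * 21)
= 4609 / 420
= 10.974 MPa

10.974


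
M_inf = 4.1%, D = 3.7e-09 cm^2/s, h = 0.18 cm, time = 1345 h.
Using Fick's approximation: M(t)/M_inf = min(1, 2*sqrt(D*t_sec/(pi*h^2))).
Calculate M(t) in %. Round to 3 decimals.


t = 4842000 s
ratio = min(1, 2*sqrt(3.7e-09*4842000/(pi*0.0324)))
= 0.839065
M(t) = 4.1 * 0.839065 = 3.440%

3.440


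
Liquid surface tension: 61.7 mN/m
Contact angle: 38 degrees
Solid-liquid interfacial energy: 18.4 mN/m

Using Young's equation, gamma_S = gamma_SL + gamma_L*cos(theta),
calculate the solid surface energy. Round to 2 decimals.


gamma_S = 18.4 + 61.7 * cos(38)
= 67.02 mN/m

67.02


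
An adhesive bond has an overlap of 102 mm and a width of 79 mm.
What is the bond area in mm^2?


Bond area = overlap * width
= 102 * 79
= 8058 mm^2

8058


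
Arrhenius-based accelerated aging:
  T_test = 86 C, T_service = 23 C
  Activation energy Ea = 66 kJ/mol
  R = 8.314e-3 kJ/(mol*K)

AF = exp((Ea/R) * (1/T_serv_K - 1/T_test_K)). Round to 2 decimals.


T_test_K = 359.15, T_serv_K = 296.15
AF = exp((66/8.314e-3) * (1/296.15 - 1/359.15))
= 110.17

110.17


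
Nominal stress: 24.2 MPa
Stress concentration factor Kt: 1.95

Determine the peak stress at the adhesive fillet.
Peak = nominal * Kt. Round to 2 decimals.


Peak stress = 24.2 * 1.95
= 47.19 MPa

47.19


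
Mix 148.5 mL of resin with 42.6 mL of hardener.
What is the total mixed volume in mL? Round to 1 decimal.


Total = 148.5 + 42.6 = 191.1 mL

191.1


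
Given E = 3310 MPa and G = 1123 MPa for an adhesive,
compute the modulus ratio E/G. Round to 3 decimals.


E/G ratio = 3310 / 1123 = 2.947

2.947


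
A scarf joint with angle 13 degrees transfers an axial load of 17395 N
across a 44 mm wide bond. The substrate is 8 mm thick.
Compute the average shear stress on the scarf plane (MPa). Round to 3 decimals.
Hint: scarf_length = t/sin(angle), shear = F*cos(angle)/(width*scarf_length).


scarf_length = 8 / sin(13 deg) = 35.5633 mm
cos(13 deg) = 0.974370
shear stress = 17395 * 0.974370 / (44 * 35.5633)
= 10.832 MPa

10.832


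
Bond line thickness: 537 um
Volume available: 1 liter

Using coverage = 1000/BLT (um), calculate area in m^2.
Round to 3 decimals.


1 L = 1e6 mm^3, thickness = 537 um = 0.537 mm
Area = 1e6 / 0.537 mm^2 = (1e6 / 0.537) / 1e6 m^2 = 1000 / 537 m^2
= 1.862 m^2

1.862


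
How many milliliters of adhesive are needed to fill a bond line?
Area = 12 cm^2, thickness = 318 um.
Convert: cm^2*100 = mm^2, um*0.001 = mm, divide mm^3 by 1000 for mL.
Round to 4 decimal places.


= (12 * 100) * (318 * 0.001) / 1000
= 0.3816 mL

0.3816


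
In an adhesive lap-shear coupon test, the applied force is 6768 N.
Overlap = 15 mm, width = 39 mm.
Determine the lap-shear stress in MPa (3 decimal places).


stress = F / (overlap * width)
= 6768 / (15 * 39)
= 11.569 MPa

11.569


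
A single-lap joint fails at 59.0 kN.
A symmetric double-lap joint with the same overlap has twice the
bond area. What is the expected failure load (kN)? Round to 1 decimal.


Double-lap load = 2 * 59.0 = 118.0 kN

118.0


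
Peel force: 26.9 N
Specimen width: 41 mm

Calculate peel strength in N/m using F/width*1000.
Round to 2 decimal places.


Peel strength = 26.9 / 41 * 1000 = 656.10 N/m

656.10


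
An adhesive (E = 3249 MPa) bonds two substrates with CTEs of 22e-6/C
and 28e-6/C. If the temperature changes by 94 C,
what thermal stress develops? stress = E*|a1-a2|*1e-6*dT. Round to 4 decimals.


Stress = 3249 * |22 - 28| * 1e-6 * 94
= 1.8324 MPa

1.8324


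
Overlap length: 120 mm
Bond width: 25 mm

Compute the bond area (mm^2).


Bond area = 120 * 25 = 3000 mm^2

3000


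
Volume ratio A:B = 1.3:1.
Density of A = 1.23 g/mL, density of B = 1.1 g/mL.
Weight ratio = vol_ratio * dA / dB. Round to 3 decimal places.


Wt ratio = 1.3 * 1.23 / 1.1
= 1.454

1.454


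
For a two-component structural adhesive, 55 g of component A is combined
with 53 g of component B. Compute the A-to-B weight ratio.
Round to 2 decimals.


Weight ratio A:B = 55 / 53
= 1.04

1.04


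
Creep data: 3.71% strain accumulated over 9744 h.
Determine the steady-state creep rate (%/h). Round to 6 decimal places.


Rate = 3.71 / 9744 = 0.000381 %/h

0.000381


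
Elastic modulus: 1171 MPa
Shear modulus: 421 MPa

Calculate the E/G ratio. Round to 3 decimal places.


E / G = 1171 / 421 = 2.781

2.781


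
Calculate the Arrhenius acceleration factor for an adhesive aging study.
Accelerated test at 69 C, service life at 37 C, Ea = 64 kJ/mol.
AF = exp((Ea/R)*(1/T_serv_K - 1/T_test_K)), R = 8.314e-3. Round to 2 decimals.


T_test = 342.15 K, T_serv = 310.15 K
Ea/R = 64 / 0.008314 = 7697.86
AF = exp(7697.86 * (1/310.15 - 1/342.15))
= 10.19

10.19


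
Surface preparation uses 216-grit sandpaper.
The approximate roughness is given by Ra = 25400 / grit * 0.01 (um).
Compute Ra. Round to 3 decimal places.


Ra = 25400 / 216 * 0.01
= 254 / 216
= 1.176 um

1.176


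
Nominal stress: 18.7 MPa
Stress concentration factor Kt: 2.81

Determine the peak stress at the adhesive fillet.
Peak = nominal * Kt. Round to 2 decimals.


Peak stress = 18.7 * 2.81
= 52.55 MPa

52.55


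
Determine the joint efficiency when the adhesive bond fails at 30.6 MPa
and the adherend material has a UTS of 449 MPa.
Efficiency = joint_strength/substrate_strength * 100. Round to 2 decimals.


Joint efficiency = 30.6 / 449 * 100
= 6.82%

6.82


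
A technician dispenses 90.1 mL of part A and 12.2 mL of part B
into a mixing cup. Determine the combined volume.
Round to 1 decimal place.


Combined volume = 90.1 + 12.2
= 102.3 mL

102.3


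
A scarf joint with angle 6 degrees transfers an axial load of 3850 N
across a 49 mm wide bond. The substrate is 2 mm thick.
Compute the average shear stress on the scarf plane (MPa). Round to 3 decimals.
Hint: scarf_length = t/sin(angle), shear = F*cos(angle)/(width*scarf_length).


scarf_length = 2 / sin(6 deg) = 19.1335 mm
cos(6 deg) = 0.994522
shear stress = 3850 * 0.994522 / (49 * 19.1335)
= 4.084 MPa

4.084


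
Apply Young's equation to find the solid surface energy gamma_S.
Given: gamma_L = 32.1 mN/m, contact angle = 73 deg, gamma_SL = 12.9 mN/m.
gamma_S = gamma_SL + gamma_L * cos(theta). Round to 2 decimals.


theta_rad = 73 * pi/180 = 1.274090
gamma_S = 12.9 + 32.1 * cos(1.274090)
= 22.29 mN/m

22.29


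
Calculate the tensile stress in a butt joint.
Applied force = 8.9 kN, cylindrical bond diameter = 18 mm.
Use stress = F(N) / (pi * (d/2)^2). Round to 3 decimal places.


A = pi * 9.0^2 = 254.4690 mm^2
sigma = 8900.0 / 254.4690 = 34.975 MPa

34.975


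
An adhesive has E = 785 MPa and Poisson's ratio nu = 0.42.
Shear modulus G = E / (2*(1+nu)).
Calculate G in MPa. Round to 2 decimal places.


G = 785 / (2*(1+0.42))
= 785 / 2.84
= 276.41 MPa

276.41


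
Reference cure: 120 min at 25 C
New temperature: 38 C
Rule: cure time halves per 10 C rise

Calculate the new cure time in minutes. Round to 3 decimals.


factor = 2^((38-25)/10) = 2.4623
t_new = 120 / 2.4623 = 48.735 min

48.735


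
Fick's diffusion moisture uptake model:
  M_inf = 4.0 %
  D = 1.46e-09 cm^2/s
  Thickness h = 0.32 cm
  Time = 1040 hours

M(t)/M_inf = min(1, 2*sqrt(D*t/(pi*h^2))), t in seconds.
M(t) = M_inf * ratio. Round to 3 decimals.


t_sec = 1040 * 3600 = 3744000
ratio = 2*sqrt(1.46e-09*3744000/(pi*0.32^2))
= min(1, 0.260705)
= 0.260705
M(t) = 4.0 * 0.260705 = 1.043 %

1.043


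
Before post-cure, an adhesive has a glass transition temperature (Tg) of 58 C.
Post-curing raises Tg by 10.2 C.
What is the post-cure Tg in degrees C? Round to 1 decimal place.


Tg_post = Tg_base + delta_Tg
= 58 + 10.2
= 68.2 C

68.2


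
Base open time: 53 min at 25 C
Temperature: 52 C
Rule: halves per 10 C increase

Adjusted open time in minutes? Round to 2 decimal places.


Acceleration = 2^((52-25)/10) = 6.4980
Open time = 53 / 6.4980 = 8.16 min

8.16


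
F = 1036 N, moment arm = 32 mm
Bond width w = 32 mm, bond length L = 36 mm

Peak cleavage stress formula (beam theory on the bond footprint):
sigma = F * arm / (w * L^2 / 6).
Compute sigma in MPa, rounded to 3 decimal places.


sigma = (1036 * 32) / (32 * 1296 / 6)
= 33152 * 6 / 41472
= 198912 / 41472
= 4.796 MPa

4.796


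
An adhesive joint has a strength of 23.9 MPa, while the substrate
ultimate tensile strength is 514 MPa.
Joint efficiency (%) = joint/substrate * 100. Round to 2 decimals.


Efficiency = 23.9 / 514 * 100
= 4.65%

4.65


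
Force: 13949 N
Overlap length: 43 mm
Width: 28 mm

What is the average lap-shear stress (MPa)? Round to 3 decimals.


Average shear stress = F / (overlap * width)
= 13949 / (43 * 28)
= 11.586 MPa

11.586


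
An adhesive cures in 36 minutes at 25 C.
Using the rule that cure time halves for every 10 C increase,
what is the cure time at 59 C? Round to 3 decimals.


Factor = 2^((59 - 25) / 10) = 10.5561
Cure time = 36 / 10.5561
= 3.410 minutes

3.410


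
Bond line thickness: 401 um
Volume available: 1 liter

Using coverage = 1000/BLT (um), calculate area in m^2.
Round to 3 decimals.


1 L = 1e6 mm^3, thickness = 401 um = 0.401 mm
Area = 1e6 / 0.401 mm^2 = (1e6 / 0.401) / 1e6 m^2 = 1000 / 401 m^2
= 2.494 m^2

2.494


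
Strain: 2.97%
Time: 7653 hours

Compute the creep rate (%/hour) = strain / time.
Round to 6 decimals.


Creep rate = 2.97 / 7653
= 0.000388 %/h

0.000388


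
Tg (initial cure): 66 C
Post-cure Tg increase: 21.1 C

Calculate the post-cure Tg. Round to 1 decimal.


Post-cure Tg = 66 + 21.1 = 87.1 C

87.1


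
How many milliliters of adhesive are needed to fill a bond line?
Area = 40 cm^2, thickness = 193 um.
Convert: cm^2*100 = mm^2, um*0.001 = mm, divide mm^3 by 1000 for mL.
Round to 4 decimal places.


= (40 * 100) * (193 * 0.001) / 1000
= 0.7720 mL

0.7720


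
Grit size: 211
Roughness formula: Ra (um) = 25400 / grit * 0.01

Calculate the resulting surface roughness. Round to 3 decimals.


Ra = 25400 / 211 * 0.01
= 1.204 um

1.204


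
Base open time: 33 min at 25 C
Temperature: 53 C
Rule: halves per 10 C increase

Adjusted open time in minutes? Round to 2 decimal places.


Acceleration = 2^((53-25)/10) = 6.9644
Open time = 33 / 6.9644 = 4.74 min

4.74


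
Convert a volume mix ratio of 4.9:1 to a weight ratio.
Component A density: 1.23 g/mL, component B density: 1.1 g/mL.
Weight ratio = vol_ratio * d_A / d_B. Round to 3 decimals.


= 4.9 * 1.23 / 1.1 = 5.479

5.479


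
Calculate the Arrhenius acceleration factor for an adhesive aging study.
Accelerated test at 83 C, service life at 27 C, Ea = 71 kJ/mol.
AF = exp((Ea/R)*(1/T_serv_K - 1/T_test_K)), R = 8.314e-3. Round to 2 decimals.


T_test = 356.15 K, T_serv = 300.15 K
Ea/R = 71 / 0.008314 = 8539.81
AF = exp(8539.81 * (1/300.15 - 1/356.15))
= 87.68

87.68


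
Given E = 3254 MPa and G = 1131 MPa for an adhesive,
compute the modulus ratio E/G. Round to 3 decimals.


E/G ratio = 3254 / 1131 = 2.877

2.877


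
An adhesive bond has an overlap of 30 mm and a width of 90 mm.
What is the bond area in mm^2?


Bond area = overlap * width
= 30 * 90
= 2700 mm^2

2700


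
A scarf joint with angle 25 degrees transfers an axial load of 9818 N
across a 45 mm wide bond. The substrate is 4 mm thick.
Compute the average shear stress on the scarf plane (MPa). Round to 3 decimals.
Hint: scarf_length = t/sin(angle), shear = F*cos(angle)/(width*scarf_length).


scarf_length = 4 / sin(25 deg) = 9.4648 mm
cos(25 deg) = 0.906308
shear stress = 9818 * 0.906308 / (45 * 9.4648)
= 20.892 MPa

20.892


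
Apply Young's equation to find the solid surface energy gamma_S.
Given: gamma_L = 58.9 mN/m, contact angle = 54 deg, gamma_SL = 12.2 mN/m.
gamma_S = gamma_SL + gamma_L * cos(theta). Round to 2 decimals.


theta_rad = 54 * pi/180 = 0.942478
gamma_S = 12.2 + 58.9 * cos(0.942478)
= 46.82 mN/m

46.82


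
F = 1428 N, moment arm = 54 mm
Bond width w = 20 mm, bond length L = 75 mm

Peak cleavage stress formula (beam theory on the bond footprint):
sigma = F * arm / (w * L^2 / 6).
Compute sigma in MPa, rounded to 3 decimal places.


sigma = (1428 * 54) / (20 * 5625 / 6)
= 77112 * 6 / 112500
= 462672 / 112500
= 4.113 MPa

4.113


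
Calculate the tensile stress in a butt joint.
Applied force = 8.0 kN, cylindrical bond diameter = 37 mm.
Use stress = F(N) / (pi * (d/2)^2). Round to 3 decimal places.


A = pi * 18.5^2 = 1075.2101 mm^2
sigma = 8000.0 / 1075.2101 = 7.440 MPa

7.440


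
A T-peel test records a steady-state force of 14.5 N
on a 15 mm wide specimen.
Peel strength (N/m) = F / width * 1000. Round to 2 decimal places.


Peel strength = 14.5 / 15 * 1000
= 966.67 N/m

966.67


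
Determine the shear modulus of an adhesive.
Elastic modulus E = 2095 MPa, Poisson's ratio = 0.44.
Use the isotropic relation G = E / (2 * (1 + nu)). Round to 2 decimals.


G = 2095 / (2*(1+0.44)) = 2095 / 2.88
= 727.43 MPa

727.43


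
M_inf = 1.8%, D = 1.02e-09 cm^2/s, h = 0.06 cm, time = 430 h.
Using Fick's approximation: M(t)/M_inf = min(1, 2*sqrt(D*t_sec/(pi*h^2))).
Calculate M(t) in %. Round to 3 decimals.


t = 1548000 s
ratio = min(1, 2*sqrt(1.02e-09*1548000/(pi*0.0036)))
= 0.747290
M(t) = 1.8 * 0.747290 = 1.345%

1.345


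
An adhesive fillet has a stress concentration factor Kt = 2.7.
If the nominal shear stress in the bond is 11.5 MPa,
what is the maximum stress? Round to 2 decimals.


Max stress = 11.5 * 2.7 = 31.05 MPa

31.05
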